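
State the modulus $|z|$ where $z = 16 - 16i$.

|z| = sqrt(a^2 + b^2) = sqrt(16^2 + (-16)^2) = sqrt(512) = sqrt(512)


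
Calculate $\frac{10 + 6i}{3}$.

Divisor is real, so divide each part by 3:
= 10/3 + 2i


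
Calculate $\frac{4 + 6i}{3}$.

Divisor is real, so divide each part by 3:
= 4/3 + 2i


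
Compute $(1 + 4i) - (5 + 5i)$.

(1 - 5) + (4 - 5)i = -4 - i


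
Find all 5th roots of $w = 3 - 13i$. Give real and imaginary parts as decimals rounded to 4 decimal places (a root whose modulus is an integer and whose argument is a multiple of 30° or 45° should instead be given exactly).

|w| = sqrt(178) ≈ 13.341664, arg(w) ≈ 282.994617°
Root modulus = sqrt(178)^(1/5) ≈ 1.678966
Root arguments: θ_k = (arg(w) + 360°k)/5 for k = 0, 1, ..., 4
Compute each root as (root modulus)(cos θ_k + i sin θ_k) using full-precision intermediates, then round to 4 decimal places.
Roots: 0.9243 + 1.4017i, -1.0474 + 1.3122i, -1.5716 - 0.5907i, 0.0761 - 1.6772i, 1.6187 - 0.4459i


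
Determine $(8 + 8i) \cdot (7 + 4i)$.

(a1*a2 - b1*b2) + (a1*b2 + b1*a2)i
= (56 - 32) + (32 + 56)i
= 24 + 88i


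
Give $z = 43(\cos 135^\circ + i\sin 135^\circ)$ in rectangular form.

a = r cos θ = 43 * -sqrt(2)/2 = -43*sqrt(2)/2
b = r sin θ = 43 * sqrt(2)/2 = 43*sqrt(2)/2
z = -43*sqrt(2)/2 + (43*sqrt(2)/2)i


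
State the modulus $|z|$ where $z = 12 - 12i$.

|z| = sqrt(a^2 + b^2) = sqrt(12^2 + (-12)^2) = sqrt(288) = sqrt(288)


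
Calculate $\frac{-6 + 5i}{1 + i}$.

Multiply numerator and denominator by conjugate (1 - i):
= (-6 + 5i)(1 - i) / (1^2 + 1^2)
= (-1 + 11i) / 2
= -1/2 + (11/2)i


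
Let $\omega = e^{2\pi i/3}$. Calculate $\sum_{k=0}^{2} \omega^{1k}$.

Let ζ = ω^1 = e^(2πi·1/3). Since 3 ∤ 1, ζ ≠ 1.
Sum = Σ_{k=0}^{2} ζ^k = (ζ^3 - 1)/(ζ - 1) = (ω^{1·3} - 1)/(ζ - 1) = (1 - 1)/(ζ - 1) = 0


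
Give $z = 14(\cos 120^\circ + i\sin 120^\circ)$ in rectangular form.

a = r cos θ = 14 * -1/2 = -7
b = r sin θ = 14 * sqrt(3)/2 = 7*sqrt(3)
z = -7 + 7*sqrt(3)i


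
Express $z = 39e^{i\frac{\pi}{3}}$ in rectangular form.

a = r cos θ = 39 * 1/2 = 39/2
b = r sin θ = 39 * sqrt(3)/2 = 39*sqrt(3)/2
z = 39/2 + (39*sqrt(3)/2)i


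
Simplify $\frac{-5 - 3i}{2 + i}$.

Multiply numerator and denominator by conjugate (2 - i):
= (-5 - 3i)(2 - i) / (2^2 + 1^2)
= (-13 - i) / 5
= -13/5 - (1/5)i


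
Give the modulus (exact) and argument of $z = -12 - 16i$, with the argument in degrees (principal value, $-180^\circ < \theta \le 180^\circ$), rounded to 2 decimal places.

|z| = sqrt((-12)^2 + (-16)^2) = 20
arg(z) = arctan(b/a) = arctan(-16/-12) (quadrant-adjusted) = -126.87°


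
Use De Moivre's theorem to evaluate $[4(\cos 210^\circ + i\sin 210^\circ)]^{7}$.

By De Moivre: z^n = r^n(cos(nθ) + i sin(nθ))
= 4^7(cos(7*210°) + i sin(7*210°))
= 16384(cos 30° + i sin 30°)
= 8192*sqrt(3) + 8192i


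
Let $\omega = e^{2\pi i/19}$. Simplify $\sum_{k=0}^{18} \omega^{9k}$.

Let ζ = ω^9 = e^(2πi·9/19). Since 19 ∤ 9, ζ ≠ 1.
Sum = Σ_{k=0}^{18} ζ^k = (ζ^19 - 1)/(ζ - 1) = (ω^{9·19} - 1)/(ζ - 1) = (1 - 1)/(ζ - 1) = 0


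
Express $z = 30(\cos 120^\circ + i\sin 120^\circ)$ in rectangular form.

a = r cos θ = 30 * -1/2 = -15
b = r sin θ = 30 * sqrt(3)/2 = 15*sqrt(3)
z = -15 + 15*sqrt(3)i


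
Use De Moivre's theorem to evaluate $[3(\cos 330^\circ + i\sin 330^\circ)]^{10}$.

By De Moivre: z^n = r^n(cos(nθ) + i sin(nθ))
= 3^10(cos(10*330°) + i sin(10*330°))
= 59049(cos 60° + i sin 60°)
= 59049/2 + (59049*sqrt(3)/2)i


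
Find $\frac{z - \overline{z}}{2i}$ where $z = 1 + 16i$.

z - conjugate(z) = 2bi
(z - conjugate(z))/(2i) = 2bi/(2i) = b = 16


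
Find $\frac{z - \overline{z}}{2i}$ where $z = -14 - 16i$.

z - conjugate(z) = 2bi
(z - conjugate(z))/(2i) = 2bi/(2i) = b = -16


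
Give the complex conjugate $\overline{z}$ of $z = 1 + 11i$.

If z = a + bi, then conjugate(z) = a - bi
conjugate(1 + 11i) = 1 - 11i


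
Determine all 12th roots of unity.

ω_k = e^(2πik/12) = cos(2πk/12) + i sin(2πk/12) for k = 0, 1, ..., 11
Roots: 1, sqrt(3)/2 + (1/2)i, 1/2 + (sqrt(3)/2)i, i, -1/2 + (sqrt(3)/2)i, -sqrt(3)/2 + (1/2)i, -1, -sqrt(3)/2 - (1/2)i, -1/2 - (sqrt(3)/2)i, -i, 1/2 - (sqrt(3)/2)i, sqrt(3)/2 - (1/2)i


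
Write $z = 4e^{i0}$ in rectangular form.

a = r cos θ = 4 * 1 = 4
b = r sin θ = 4 * 0 = 0
z = 4


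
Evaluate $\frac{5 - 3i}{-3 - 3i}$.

Multiply numerator and denominator by conjugate (-3 + 3i):
= (5 - 3i)(-3 + 3i) / ((-3)^2 + (-3)^2)
= (-6 + 24i) / 18
Divide through by 6: (-1 + 4i) / 3
= -1/3 + (4/3)i


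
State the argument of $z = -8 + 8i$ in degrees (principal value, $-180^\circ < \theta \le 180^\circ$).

θ = arctan(b/a) = arctan(8/-8) (quadrant-adjusted) = 135°


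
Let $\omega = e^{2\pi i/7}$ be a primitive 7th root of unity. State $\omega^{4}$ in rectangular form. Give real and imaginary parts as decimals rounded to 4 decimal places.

ω^4 = e^(2πi·4/7) = e^(i·8π/7)
= cos(8π/7) + i sin(8π/7)
= -0.9010 - 0.4339i


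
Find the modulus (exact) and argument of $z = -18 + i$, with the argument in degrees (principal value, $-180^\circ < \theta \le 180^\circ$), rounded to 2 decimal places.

|z| = sqrt((-18)^2 + 1^2) = sqrt(325)
arg(z) = arctan(b/a) = arctan(1/-18) (quadrant-adjusted) = 176.82°


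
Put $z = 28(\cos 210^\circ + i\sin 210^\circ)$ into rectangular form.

a = r cos θ = 28 * -sqrt(3)/2 = -14*sqrt(3)
b = r sin θ = 28 * -1/2 = -14
z = -14*sqrt(3) - 14i


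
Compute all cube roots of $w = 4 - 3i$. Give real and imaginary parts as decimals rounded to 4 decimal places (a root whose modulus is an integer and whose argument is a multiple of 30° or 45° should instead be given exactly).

|w| = 5, arg(w) ≈ 323.130102°
Root modulus = 5^(1/3) ≈ 1.709976
Root arguments: θ_k = (arg(w) + 360°k)/3 for k = 0, 1, ..., 2
Compute each root as (root modulus)(cos θ_k + i sin θ_k) using full-precision intermediates, then round to 4 decimal places.
Roots: -0.5202 + 1.6289i, -1.1506 - 1.2650i, 1.6708 - 0.3640i


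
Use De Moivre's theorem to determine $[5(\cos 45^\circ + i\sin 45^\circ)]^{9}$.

By De Moivre: z^n = r^n(cos(nθ) + i sin(nθ))
= 5^9(cos(9*45°) + i sin(9*45°))
= 1953125(cos 45° + i sin 45°)
= 1953125*sqrt(2)/2 + (1953125*sqrt(2)/2)i


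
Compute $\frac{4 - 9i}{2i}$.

Multiply numerator and denominator by conjugate (-2i):
= (4 - 9i)(-2i) / (0^2 + 2^2)
= (-18 - 8i) / 4
Divide through by 2: (-9 - 4i) / 2
= -9/2 - 2i


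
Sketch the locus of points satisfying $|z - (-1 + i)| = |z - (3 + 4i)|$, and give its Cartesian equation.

|z - z1| = |z - z2| means z is equidistant from z1 and z2,
i.e. the perpendicular bisector of the segment from (-1, 1) to (3, 4) (midpoint (1, 5/2)).
With z = x + yi, square both sides:
(x - (-1))^2 + (y - 1)^2 = (x - 3)^2 + (y - 4)^2
The x^2 and y^2 terms cancel: 8x + 6y = 25 - 2 = 23
Simplify: 8x + 6y = 23
Locus: Perpendicular bisector of the segment from (-1, 1) to (3, 4): the line 8x + 6y = 23


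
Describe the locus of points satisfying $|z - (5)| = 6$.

|z - z0| = r describes a circle centered at z0 with radius r
Here z0 = 5 and r = 6
Locus: Circle centered at (5, 0) with radius 6


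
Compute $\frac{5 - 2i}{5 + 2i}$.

Multiply numerator and denominator by conjugate (5 - 2i):
= (5 - 2i)(5 - 2i) / (5^2 + 2^2)
= (21 - 20i) / 29
= 21/29 - (20/29)i


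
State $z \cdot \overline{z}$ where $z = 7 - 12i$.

z * conjugate(z) = |z|^2 = a^2 + b^2
= 7^2 + (-12)^2 = 193


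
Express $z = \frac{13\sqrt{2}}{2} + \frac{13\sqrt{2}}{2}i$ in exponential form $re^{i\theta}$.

r = |z| = sqrt((13*sqrt(2)/2)^2 + (13*sqrt(2)/2)^2) = sqrt(169/2 + 169/2) = sqrt(169) = 13
θ = arctan(b/a) = arctan(9.1924/9.1924) (quadrant-adjusted) = 45° = π/4
z = 13e^(i*π/4)


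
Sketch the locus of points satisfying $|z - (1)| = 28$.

|z - z0| = r describes a circle centered at z0 with radius r
Here z0 = 1 and r = 28
Locus: Circle centered at (1, 0) with radius 28


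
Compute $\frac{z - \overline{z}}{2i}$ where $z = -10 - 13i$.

z - conjugate(z) = 2bi
(z - conjugate(z))/(2i) = 2bi/(2i) = b = -13


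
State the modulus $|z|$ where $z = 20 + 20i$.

|z| = sqrt(a^2 + b^2) = sqrt(20^2 + 20^2) = sqrt(800) = sqrt(800)


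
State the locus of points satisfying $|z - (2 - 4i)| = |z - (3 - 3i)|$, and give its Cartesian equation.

|z - z1| = |z - z2| means z is equidistant from z1 and z2,
i.e. the perpendicular bisector of the segment from (2, -4) to (3, -3) (midpoint (5/2, -7/2)).
With z = x + yi, square both sides:
(x - 2)^2 + (y - (-4))^2 = (x - 3)^2 + (y - (-3))^2
The x^2 and y^2 terms cancel: 2x + 2y = 18 - 20 = -2
Simplify: x + y = -1
Locus: Perpendicular bisector of the segment from (2, -4) to (3, -3): the line x + y = -1


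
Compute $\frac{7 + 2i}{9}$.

Divisor is real, so divide each part by 9:
= 7/9 + (2/9)i


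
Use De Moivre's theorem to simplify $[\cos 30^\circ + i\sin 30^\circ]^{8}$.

By De Moivre: z^n = r^n(cos(nθ) + i sin(nθ))
= 1^8(cos(8*30°) + i sin(8*30°))
= 1(cos 240° + i sin 240°)
= -1/2 - (sqrt(3)/2)i


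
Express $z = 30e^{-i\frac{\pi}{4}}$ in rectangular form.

a = r cos θ = 30 * sqrt(2)/2 = 15*sqrt(2)
b = r sin θ = 30 * -sqrt(2)/2 = -15*sqrt(2)
z = 15*sqrt(2) - 15*sqrt(2)i


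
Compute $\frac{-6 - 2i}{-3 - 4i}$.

Multiply numerator and denominator by conjugate (-3 + 4i):
= (-6 - 2i)(-3 + 4i) / ((-3)^2 + (-4)^2)
= (26 - 18i) / 25
= 26/25 - (18/25)i


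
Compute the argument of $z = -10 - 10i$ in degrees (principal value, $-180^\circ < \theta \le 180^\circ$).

θ = arctan(b/a) = arctan(-10/-10) (quadrant-adjusted) = -135°


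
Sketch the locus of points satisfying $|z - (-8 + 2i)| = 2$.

|z - z0| = r describes a circle centered at z0 with radius r
Here z0 = -8 + 2i and r = 2
Locus: Circle centered at (-8, 2) with radius 2


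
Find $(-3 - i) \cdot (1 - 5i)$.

(a1*a2 - b1*b2) + (a1*b2 + b1*a2)i
= (-3 - 5) + (15 + (-1))i
= -8 + 14i


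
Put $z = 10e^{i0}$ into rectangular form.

a = r cos θ = 10 * 1 = 10
b = r sin θ = 10 * 0 = 0
z = 10


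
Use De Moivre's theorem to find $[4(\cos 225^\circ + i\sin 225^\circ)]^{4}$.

By De Moivre: z^n = r^n(cos(nθ) + i sin(nθ))
= 4^4(cos(4*225°) + i sin(4*225°))
= 256(cos 180° + i sin 180°)
= -256


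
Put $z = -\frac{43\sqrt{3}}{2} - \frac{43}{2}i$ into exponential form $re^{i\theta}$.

r = |z| = sqrt((-43*sqrt(3)/2)^2 + (-43/2)^2) = sqrt(5547/4 + 1849/4) = sqrt(1849) = 43
θ = arctan(b/a) = arctan(-21.5/-37.2391) (quadrant-adjusted) = 210° = 7π/6
z = 43e^(i*7π/6)


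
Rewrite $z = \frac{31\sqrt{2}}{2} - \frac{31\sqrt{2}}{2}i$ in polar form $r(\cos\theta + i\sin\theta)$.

r = |z| = sqrt(a^2 + b^2) = sqrt((31*sqrt(2)/2)^2 + (-31*sqrt(2)/2)^2) = sqrt(961/2 + 961/2) = sqrt(961) = 31
θ = arctan(b/a) = arctan(-21.9203/21.9203) (quadrant-adjusted) = 315°
z = 31(cos 315° + i sin 315°)


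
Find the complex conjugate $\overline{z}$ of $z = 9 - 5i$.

If z = a + bi, then conjugate(z) = a - bi
conjugate(9 - 5i) = 9 + 5i


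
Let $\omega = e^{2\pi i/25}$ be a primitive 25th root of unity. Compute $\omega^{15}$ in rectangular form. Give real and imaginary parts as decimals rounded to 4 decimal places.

ω^15 = e^(2πi·15/25) = e^(i·6π/5)
= cos(6π/5) + i sin(6π/5)
= -0.8090 - 0.5878i


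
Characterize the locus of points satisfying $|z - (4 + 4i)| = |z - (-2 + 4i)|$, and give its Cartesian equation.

|z - z1| = |z - z2| means z is equidistant from z1 and z2,
i.e. the perpendicular bisector of the segment from (4, 4) to (-2, 4) (midpoint (1, 4)).
With z = x + yi, square both sides:
(x - 4)^2 + (y - 4)^2 = (x - (-2))^2 + (y - 4)^2
The x^2 and y^2 terms cancel: -12x + 0y = 20 - 32 = -12
Simplify: x = 1
Locus: Perpendicular bisector of the segment from (4, 4) to (-2, 4): the line x = 1


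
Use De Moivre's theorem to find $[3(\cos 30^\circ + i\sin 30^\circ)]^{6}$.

By De Moivre: z^n = r^n(cos(nθ) + i sin(nθ))
= 3^6(cos(6*30°) + i sin(6*30°))
= 729(cos 180° + i sin 180°)
= -729


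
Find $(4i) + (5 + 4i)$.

(0 + 5) + (4 + 4)i = 5 + 8i


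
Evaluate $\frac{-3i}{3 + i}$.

Multiply numerator and denominator by conjugate (3 - i):
= (-3i)(3 - i) / (3^2 + 1^2)
= (-3 - 9i) / 10
= -3/10 - (9/10)i


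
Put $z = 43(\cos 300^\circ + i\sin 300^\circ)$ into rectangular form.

a = r cos θ = 43 * 1/2 = 43/2
b = r sin θ = 43 * -sqrt(3)/2 = -43*sqrt(3)/2
z = 43/2 - (43*sqrt(3)/2)i


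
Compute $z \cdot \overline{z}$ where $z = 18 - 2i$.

z * conjugate(z) = |z|^2 = a^2 + b^2
= 18^2 + (-2)^2 = 328


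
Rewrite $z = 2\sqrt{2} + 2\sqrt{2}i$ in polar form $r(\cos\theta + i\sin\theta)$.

r = |z| = sqrt(a^2 + b^2) = sqrt((2*sqrt(2))^2 + (2*sqrt(2))^2) = sqrt(8 + 8) = sqrt(16) = 4
θ = arctan(b/a) = arctan(2.8284/2.8284) (quadrant-adjusted) = 45°
z = 4(cos 45° + i sin 45°)


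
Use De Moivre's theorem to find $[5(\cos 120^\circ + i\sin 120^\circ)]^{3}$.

By De Moivre: z^n = r^n(cos(nθ) + i sin(nθ))
= 5^3(cos(3*120°) + i sin(3*120°))
= 125(cos 0° + i sin 0°)
= 125


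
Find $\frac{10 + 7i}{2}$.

Divisor is real, so divide each part by 2:
= 5 + (7/2)i


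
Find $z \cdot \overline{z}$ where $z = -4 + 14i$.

z * conjugate(z) = |z|^2 = a^2 + b^2
= (-4)^2 + 14^2 = 212


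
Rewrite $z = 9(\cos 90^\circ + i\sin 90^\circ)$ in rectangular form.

a = r cos θ = 9 * 0 = 0
b = r sin θ = 9 * 1 = 9
z = 9i


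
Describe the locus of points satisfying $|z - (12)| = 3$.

|z - z0| = r describes a circle centered at z0 with radius r
Here z0 = 12 and r = 3
Locus: Circle centered at (12, 0) with radius 3


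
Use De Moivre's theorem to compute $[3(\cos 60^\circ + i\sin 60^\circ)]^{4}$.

By De Moivre: z^n = r^n(cos(nθ) + i sin(nθ))
= 3^4(cos(4*60°) + i sin(4*60°))
= 81(cos 240° + i sin 240°)
= -81/2 - (81*sqrt(3)/2)i


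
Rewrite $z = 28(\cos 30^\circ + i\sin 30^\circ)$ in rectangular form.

a = r cos θ = 28 * sqrt(3)/2 = 14*sqrt(3)
b = r sin θ = 28 * 1/2 = 14
z = 14*sqrt(3) + 14i


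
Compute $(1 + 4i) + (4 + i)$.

(1 + 4) + (4 + 1)i = 5 + 5i


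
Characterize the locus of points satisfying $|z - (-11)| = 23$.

|z - z0| = r describes a circle centered at z0 with radius r
Here z0 = -11 and r = 23
Locus: Circle centered at (-11, 0) with radius 23


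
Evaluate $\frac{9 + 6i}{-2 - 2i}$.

Multiply numerator and denominator by conjugate (-2 + 2i):
= (9 + 6i)(-2 + 2i) / ((-2)^2 + (-2)^2)
= (-30 + 6i) / 8
Divide through by 2: (-15 + 3i) / 4
= -15/4 + (3/4)i


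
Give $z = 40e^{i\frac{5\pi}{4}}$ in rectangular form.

a = r cos θ = 40 * -sqrt(2)/2 = -20*sqrt(2)
b = r sin θ = 40 * -sqrt(2)/2 = -20*sqrt(2)
z = -20*sqrt(2) - 20*sqrt(2)i


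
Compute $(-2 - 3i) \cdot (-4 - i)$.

(a1*a2 - b1*b2) + (a1*b2 + b1*a2)i
= (8 - 3) + (2 + 12)i
= 5 + 14i


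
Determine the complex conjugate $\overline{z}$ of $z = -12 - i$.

If z = a + bi, then conjugate(z) = a - bi
conjugate(-12 - i) = -12 + i


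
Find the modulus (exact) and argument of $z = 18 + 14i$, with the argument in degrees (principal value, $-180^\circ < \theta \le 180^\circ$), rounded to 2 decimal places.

|z| = sqrt(18^2 + 14^2) = sqrt(520)
arg(z) = arctan(b/a) = arctan(14/18) (quadrant-adjusted) = 37.87°


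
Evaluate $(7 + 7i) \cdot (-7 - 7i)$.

(a1*a2 - b1*b2) + (a1*b2 + b1*a2)i
= (-49 - (-49)) + (-49 + (-49))i
= -98i


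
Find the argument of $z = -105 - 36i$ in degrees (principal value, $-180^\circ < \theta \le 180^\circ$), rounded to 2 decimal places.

θ = arctan(b/a) = arctan(-36/-105) (quadrant-adjusted) = -161.08°


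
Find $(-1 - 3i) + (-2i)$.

(-1 + 0) + (-3 + (-2))i = -1 - 5i


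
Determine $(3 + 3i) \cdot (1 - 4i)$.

(a1*a2 - b1*b2) + (a1*b2 + b1*a2)i
= (3 - (-12)) + (-12 + 3)i
= 15 - 9i


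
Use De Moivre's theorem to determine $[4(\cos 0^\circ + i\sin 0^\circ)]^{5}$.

By De Moivre: z^n = r^n(cos(nθ) + i sin(nθ))
= 4^5(cos(5*0°) + i sin(5*0°))
= 1024(cos 0° + i sin 0°)
= 1024


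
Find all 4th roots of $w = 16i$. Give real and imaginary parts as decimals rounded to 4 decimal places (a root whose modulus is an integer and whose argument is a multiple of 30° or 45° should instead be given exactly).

|w| = 16, arg(w) = 90°
Root modulus = 16^(1/4) = 2
Root arguments: θ_k = (90° + 360°k)/4 for k = 0, 1, ..., 3
Compute each root as (root modulus)(cos θ_k + i sin θ_k) using full-precision intermediates, then round to 4 decimal places.
Roots: 1.8478 + 0.7654i, -0.7654 + 1.8478i, -1.8478 - 0.7654i, 0.7654 - 1.8478i


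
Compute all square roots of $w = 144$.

|w| = 144, arg(w) = 0°
Root modulus = 144^(1/2) = 12
Root arguments: θ_k = (0° + 360°k)/2 for k = 0, 1, ..., 1
Roots: 12, -12


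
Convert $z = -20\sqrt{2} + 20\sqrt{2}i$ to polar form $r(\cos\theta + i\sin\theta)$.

r = |z| = sqrt(a^2 + b^2) = sqrt((-20*sqrt(2))^2 + (20*sqrt(2))^2) = sqrt(800 + 800) = sqrt(1600) = 40
θ = arctan(b/a) = arctan(28.2843/-28.2843) (quadrant-adjusted) = 135°
z = 40(cos 135° + i sin 135°)


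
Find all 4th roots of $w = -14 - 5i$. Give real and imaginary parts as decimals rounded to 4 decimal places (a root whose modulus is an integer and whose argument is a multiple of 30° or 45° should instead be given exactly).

|w| = sqrt(221) ≈ 14.866069, arg(w) ≈ 199.653824°
Root modulus = sqrt(221)^(1/4) ≈ 1.963582
Root arguments: θ_k = (arg(w) + 360°k)/4 for k = 0, 1, ..., 3
Compute each root as (root modulus)(cos θ_k + i sin θ_k) using full-precision intermediates, then round to 4 decimal places.
Roots: 1.2644 + 1.5023i, -1.5023 + 1.2644i, -1.2644 - 1.5023i, 1.5023 - 1.2644i


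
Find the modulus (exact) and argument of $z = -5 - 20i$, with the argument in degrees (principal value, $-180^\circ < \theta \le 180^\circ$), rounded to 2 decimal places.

|z| = sqrt((-5)^2 + (-20)^2) = sqrt(425)
arg(z) = arctan(b/a) = arctan(-20/-5) (quadrant-adjusted) = -104.04°


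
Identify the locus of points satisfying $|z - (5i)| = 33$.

|z - z0| = r describes a circle centered at z0 with radius r
Here z0 = 5i and r = 33
Locus: Circle centered at (0, 5) with radius 33


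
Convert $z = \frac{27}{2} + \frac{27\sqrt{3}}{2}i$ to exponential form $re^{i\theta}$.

r = |z| = sqrt((27/2)^2 + (27*sqrt(3)/2)^2) = sqrt(729/4 + 2187/4) = sqrt(729) = 27
θ = arctan(b/a) = arctan(23.3827/13.5) (quadrant-adjusted) = 60° = π/3
z = 27e^(i*π/3)


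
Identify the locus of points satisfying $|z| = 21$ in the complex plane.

|z| = 21 means sqrt(x^2 + y^2) = 21
This is a circle of radius 21 centered at the origin


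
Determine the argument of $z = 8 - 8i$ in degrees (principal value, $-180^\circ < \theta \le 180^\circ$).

θ = arctan(b/a) = arctan(-8/8) (quadrant-adjusted) = -45°


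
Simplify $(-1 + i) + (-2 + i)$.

(-1 + (-2)) + (1 + 1)i = -3 + 2i


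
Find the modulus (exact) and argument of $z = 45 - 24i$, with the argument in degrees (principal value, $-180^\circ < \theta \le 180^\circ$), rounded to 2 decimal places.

|z| = sqrt(45^2 + (-24)^2) = 51
arg(z) = arctan(b/a) = arctan(-24/45) (quadrant-adjusted) = -28.07°


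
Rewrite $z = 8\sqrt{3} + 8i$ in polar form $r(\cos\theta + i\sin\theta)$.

r = |z| = sqrt(a^2 + b^2) = sqrt((8*sqrt(3))^2 + (8)^2) = sqrt(192 + 64) = sqrt(256) = 16
θ = arctan(b/a) = arctan(8/13.8564) (quadrant-adjusted) = 30°
z = 16(cos 30° + i sin 30°)


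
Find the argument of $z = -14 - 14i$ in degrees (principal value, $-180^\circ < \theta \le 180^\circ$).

θ = arctan(b/a) = arctan(-14/-14) (quadrant-adjusted) = -135°


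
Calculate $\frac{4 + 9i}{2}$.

Divisor is real, so divide each part by 2:
= 2 + (9/2)i


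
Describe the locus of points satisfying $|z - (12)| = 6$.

|z - z0| = r describes a circle centered at z0 with radius r
Here z0 = 12 and r = 6
Locus: Circle centered at (12, 0) with radius 6


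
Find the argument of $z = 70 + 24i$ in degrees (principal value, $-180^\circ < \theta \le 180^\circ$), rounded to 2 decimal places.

θ = arctan(b/a) = arctan(24/70) (quadrant-adjusted) = 18.92°


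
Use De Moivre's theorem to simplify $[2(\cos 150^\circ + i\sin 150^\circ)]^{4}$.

By De Moivre: z^n = r^n(cos(nθ) + i sin(nθ))
= 2^4(cos(4*150°) + i sin(4*150°))
= 16(cos 240° + i sin 240°)
= -8 - 8*sqrt(3)i


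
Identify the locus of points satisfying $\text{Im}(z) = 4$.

Im(z) = y where z = x + yi; the equation y = 4 is satisfied by all points with that y-coordinate
Locus: Horizontal line y = 4


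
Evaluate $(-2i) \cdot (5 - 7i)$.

(a1*a2 - b1*b2) + (a1*b2 + b1*a2)i
= (0 - 14) + (0 + (-10))i
= -14 - 10i


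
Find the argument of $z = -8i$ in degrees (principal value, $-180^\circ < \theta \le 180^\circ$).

a = 0 and b < 0, so z lies on the negative imaginary axis: θ = -90°


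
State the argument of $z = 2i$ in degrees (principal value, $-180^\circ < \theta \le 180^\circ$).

a = 0 and b > 0, so z lies on the positive imaginary axis: θ = 90°


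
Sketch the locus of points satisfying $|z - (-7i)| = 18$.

|z - z0| = r describes a circle centered at z0 with radius r
Here z0 = -7i and r = 18
Locus: Circle centered at (0, -7) with radius 18


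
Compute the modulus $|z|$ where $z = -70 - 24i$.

|z| = sqrt(a^2 + b^2) = sqrt((-70)^2 + (-24)^2) = sqrt(5476) = 74


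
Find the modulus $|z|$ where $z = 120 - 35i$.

|z| = sqrt(a^2 + b^2) = sqrt(120^2 + (-35)^2) = sqrt(15625) = 125


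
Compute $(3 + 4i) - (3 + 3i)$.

(3 - 3) + (4 - 3)i = i


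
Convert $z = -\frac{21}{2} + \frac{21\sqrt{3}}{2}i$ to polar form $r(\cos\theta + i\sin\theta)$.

r = |z| = sqrt(a^2 + b^2) = sqrt((-21/2)^2 + (21*sqrt(3)/2)^2) = sqrt(441/4 + 1323/4) = sqrt(441) = 21
θ = arctan(b/a) = arctan(18.1865/-10.5) (quadrant-adjusted) = 120°
z = 21(cos 120° + i sin 120°)


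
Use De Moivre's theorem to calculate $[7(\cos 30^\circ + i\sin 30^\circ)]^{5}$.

By De Moivre: z^n = r^n(cos(nθ) + i sin(nθ))
= 7^5(cos(5*30°) + i sin(5*30°))
= 16807(cos 150° + i sin 150°)
= -16807*sqrt(3)/2 + (16807/2)i


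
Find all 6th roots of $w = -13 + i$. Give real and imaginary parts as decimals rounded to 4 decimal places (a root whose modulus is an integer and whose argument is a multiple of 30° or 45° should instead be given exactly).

|w| = sqrt(170) ≈ 13.038405, arg(w) ≈ 175.601295°
Root modulus = sqrt(170)^(1/6) ≈ 1.534160
Root arguments: θ_k = (arg(w) + 360°k)/6 for k = 0, 1, ..., 5
Compute each root as (root modulus)(cos θ_k + i sin θ_k) using full-precision intermediates, then round to 4 decimal places.
Roots: 1.3383 + 0.7500i, 0.0196 + 1.5340i, -1.3187 + 0.7840i, -1.3383 - 0.7500i, -0.0196 - 1.5340i, 1.3187 - 0.7840i


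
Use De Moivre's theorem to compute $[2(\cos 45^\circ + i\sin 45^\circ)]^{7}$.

By De Moivre: z^n = r^n(cos(nθ) + i sin(nθ))
= 2^7(cos(7*45°) + i sin(7*45°))
= 128(cos 315° + i sin 315°)
= 64*sqrt(2) - 64*sqrt(2)i


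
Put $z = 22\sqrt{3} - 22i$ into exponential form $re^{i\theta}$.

r = |z| = sqrt((22*sqrt(3))^2 + (-22)^2) = sqrt(1452 + 484) = sqrt(1936) = 44
θ = arctan(b/a) = arctan(-22/38.1051) (quadrant-adjusted) = -30° = -π/6
z = 44e^(-i*π/6)


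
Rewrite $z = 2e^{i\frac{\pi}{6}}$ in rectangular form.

a = r cos θ = 2 * sqrt(3)/2 = sqrt(3)
b = r sin θ = 2 * 1/2 = 1
z = sqrt(3) + i


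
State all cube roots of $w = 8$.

|w| = 8, arg(w) = 0°
Root modulus = 8^(1/3) = 2
Root arguments: θ_k = (0° + 360°k)/3 for k = 0, 1, ..., 2
Roots: 2, -1 + sqrt(3)i, -1 - sqrt(3)i


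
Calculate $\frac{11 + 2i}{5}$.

Divisor is real, so divide each part by 5:
= 11/5 + (2/5)i


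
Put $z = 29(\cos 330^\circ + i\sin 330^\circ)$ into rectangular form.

a = r cos θ = 29 * sqrt(3)/2 = 29*sqrt(3)/2
b = r sin θ = 29 * -1/2 = -29/2
z = 29*sqrt(3)/2 - (29/2)i


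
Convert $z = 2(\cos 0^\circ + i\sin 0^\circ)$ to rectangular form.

a = r cos θ = 2 * 1 = 2
b = r sin θ = 2 * 0 = 0
z = 2


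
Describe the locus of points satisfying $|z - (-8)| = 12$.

|z - z0| = r describes a circle centered at z0 with radius r
Here z0 = -8 and r = 12
Locus: Circle centered at (-8, 0) with radius 12


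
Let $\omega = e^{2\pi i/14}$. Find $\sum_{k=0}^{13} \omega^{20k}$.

Let ζ = ω^20 = e^(2πi·20/14). Since 14 ∤ 20, ζ ≠ 1.
Sum = Σ_{k=0}^{13} ζ^k = (ζ^14 - 1)/(ζ - 1) = (ω^{20·14} - 1)/(ζ - 1) = (1 - 1)/(ζ - 1) = 0


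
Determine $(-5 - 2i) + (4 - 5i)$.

(-5 + 4) + (-2 + (-5))i = -1 - 7i


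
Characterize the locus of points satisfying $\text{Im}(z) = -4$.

Im(z) = y where z = x + yi; the equation y = -4 is satisfied by all points with that y-coordinate
Locus: Horizontal line y = -4


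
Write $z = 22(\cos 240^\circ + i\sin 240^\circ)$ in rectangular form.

a = r cos θ = 22 * -1/2 = -11
b = r sin θ = 22 * -sqrt(3)/2 = -11*sqrt(3)
z = -11 - 11*sqrt(3)i


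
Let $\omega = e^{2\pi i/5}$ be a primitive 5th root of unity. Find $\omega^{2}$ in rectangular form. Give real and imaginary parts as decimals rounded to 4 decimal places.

ω^2 = e^(2πi·2/5) = e^(i·4π/5)
= cos(4π/5) + i sin(4π/5)
= -0.8090 + 0.5878i


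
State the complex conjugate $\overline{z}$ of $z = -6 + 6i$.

If z = a + bi, then conjugate(z) = a - bi
conjugate(-6 + 6i) = -6 - 6i


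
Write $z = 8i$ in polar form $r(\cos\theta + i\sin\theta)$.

r = |z| = sqrt(a^2 + b^2) = sqrt((0)^2 + (8)^2) = sqrt(0 + 64) = sqrt(64) = 8
a = 0 and b > 0, so z lies on the positive imaginary axis: θ = 90°
z = 8(cos 90° + i sin 90°)


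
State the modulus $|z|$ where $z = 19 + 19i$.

|z| = sqrt(a^2 + b^2) = sqrt(19^2 + 19^2) = sqrt(722) = sqrt(722)


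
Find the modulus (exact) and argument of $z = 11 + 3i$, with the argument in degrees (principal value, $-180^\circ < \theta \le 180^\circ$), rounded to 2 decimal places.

|z| = sqrt(11^2 + 3^2) = sqrt(130)
arg(z) = arctan(b/a) = arctan(3/11) (quadrant-adjusted) = 15.26°


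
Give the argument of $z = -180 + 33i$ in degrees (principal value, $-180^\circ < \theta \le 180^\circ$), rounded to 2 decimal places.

θ = arctan(b/a) = arctan(33/-180) (quadrant-adjusted) = 169.61°


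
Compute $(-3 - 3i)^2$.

(a + bi)^2 = a^2 - b^2 + 2abi
= (-3)^2 - (-3)^2 + 2*(-3)*(-3)i
= 18i


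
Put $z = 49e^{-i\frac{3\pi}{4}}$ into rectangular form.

a = r cos θ = 49 * -sqrt(2)/2 = -49*sqrt(2)/2
b = r sin θ = 49 * -sqrt(2)/2 = -49*sqrt(2)/2
z = -49*sqrt(2)/2 - (49*sqrt(2)/2)i


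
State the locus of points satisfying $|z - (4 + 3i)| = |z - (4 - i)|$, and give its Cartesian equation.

|z - z1| = |z - z2| means z is equidistant from z1 and z2,
i.e. the perpendicular bisector of the segment from (4, 3) to (4, -1) (midpoint (4, 1)).
With z = x + yi, square both sides:
(x - 4)^2 + (y - 3)^2 = (x - 4)^2 + (y - (-1))^2
The x^2 and y^2 terms cancel: 0x + (-8)y = 17 - 25 = -8
Simplify: y = 1
Locus: Perpendicular bisector of the segment from (4, 3) to (4, -1): the line y = 1


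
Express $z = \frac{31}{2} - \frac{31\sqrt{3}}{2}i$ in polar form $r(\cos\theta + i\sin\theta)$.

r = |z| = sqrt(a^2 + b^2) = sqrt((31/2)^2 + (-31*sqrt(3)/2)^2) = sqrt(961/4 + 2883/4) = sqrt(961) = 31
θ = arctan(b/a) = arctan(-26.8468/15.5) (quadrant-adjusted) = 300°
z = 31(cos 300° + i sin 300°)


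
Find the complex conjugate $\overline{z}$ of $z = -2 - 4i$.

If z = a + bi, then conjugate(z) = a - bi
conjugate(-2 - 4i) = -2 + 4i


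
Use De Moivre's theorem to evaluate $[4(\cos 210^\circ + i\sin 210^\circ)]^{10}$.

By De Moivre: z^n = r^n(cos(nθ) + i sin(nθ))
= 4^10(cos(10*210°) + i sin(10*210°))
= 1048576(cos 300° + i sin 300°)
= 524288 - 524288*sqrt(3)i


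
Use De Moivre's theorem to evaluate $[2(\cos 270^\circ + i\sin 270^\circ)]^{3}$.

By De Moivre: z^n = r^n(cos(nθ) + i sin(nθ))
= 2^3(cos(3*270°) + i sin(3*270°))
= 8(cos 90° + i sin 90°)
= 8i


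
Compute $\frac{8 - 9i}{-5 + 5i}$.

Multiply numerator and denominator by conjugate (-5 - 5i):
= (8 - 9i)(-5 - 5i) / ((-5)^2 + 5^2)
= (-85 + 5i) / 50
Divide through by 5: (-17 + i) / 10
= -17/10 + (1/10)i


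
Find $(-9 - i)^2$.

(a + bi)^2 = a^2 - b^2 + 2abi
= (-9)^2 - (-1)^2 + 2*(-9)*(-1)i
= 80 + 18i


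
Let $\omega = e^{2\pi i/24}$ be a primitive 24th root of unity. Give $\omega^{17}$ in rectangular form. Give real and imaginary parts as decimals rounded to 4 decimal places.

ω^17 = e^(2πi·17/24) = e^(i·17π/12)
= cos(17π/12) + i sin(17π/12)
= -0.2588 - 0.9659i


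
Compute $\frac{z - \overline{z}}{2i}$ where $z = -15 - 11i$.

z - conjugate(z) = 2bi
(z - conjugate(z))/(2i) = 2bi/(2i) = b = -11


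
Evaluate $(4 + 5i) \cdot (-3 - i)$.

(a1*a2 - b1*b2) + (a1*b2 + b1*a2)i
= (-12 - (-5)) + (-4 + (-15))i
= -7 - 19i


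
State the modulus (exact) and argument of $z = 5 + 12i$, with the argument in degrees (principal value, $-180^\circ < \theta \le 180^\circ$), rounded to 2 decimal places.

|z| = sqrt(5^2 + 12^2) = 13
arg(z) = arctan(b/a) = arctan(12/5) (quadrant-adjusted) = 67.38°


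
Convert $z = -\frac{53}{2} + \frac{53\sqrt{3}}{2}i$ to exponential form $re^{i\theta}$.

r = |z| = sqrt((-53/2)^2 + (53*sqrt(3)/2)^2) = sqrt(2809/4 + 8427/4) = sqrt(2809) = 53
θ = arctan(b/a) = arctan(45.8993/-26.5) (quadrant-adjusted) = 120° = 2π/3
z = 53e^(i*2π/3)


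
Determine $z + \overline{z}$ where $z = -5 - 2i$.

z + conjugate(z) = (a + bi) + (a - bi) = 2a
= 2 * (-5) = -10


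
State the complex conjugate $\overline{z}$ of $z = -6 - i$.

If z = a + bi, then conjugate(z) = a - bi
conjugate(-6 - i) = -6 + i


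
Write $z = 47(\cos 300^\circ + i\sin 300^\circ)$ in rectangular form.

a = r cos θ = 47 * 1/2 = 47/2
b = r sin θ = 47 * -sqrt(3)/2 = -47*sqrt(3)/2
z = 47/2 - (47*sqrt(3)/2)i


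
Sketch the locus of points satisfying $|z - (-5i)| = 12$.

|z - z0| = r describes a circle centered at z0 with radius r
Here z0 = -5i and r = 12
Locus: Circle centered at (0, -5) with radius 12


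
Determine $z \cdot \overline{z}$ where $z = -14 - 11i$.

z * conjugate(z) = |z|^2 = a^2 + b^2
= (-14)^2 + (-11)^2 = 317


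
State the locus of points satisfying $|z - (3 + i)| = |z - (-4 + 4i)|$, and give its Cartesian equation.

|z - z1| = |z - z2| means z is equidistant from z1 and z2,
i.e. the perpendicular bisector of the segment from (3, 1) to (-4, 4) (midpoint (-1/2, 5/2)).
With z = x + yi, square both sides:
(x - 3)^2 + (y - 1)^2 = (x - (-4))^2 + (y - 4)^2
The x^2 and y^2 terms cancel: -14x + 6y = 32 - 10 = 22
Simplify: 7x - 3y = -11
Locus: Perpendicular bisector of the segment from (3, 1) to (-4, 4): the line 7x - 3y = -11


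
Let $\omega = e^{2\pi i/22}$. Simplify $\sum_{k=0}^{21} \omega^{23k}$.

Let ζ = ω^23 = e^(2πi·23/22). Since 22 ∤ 23, ζ ≠ 1.
Sum = Σ_{k=0}^{21} ζ^k = (ζ^22 - 1)/(ζ - 1) = (ω^{23·22} - 1)/(ζ - 1) = (1 - 1)/(ζ - 1) = 0


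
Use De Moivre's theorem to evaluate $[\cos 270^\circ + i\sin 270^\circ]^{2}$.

By De Moivre: z^n = r^n(cos(nθ) + i sin(nθ))
= 1^2(cos(2*270°) + i sin(2*270°))
= 1(cos 180° + i sin 180°)
= -1


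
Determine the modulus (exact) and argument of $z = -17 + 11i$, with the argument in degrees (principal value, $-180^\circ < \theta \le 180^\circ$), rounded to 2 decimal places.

|z| = sqrt((-17)^2 + 11^2) = sqrt(410)
arg(z) = arctan(b/a) = arctan(11/-17) (quadrant-adjusted) = 147.09°


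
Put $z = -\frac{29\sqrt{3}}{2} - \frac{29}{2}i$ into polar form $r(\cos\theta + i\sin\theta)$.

r = |z| = sqrt(a^2 + b^2) = sqrt((-29*sqrt(3)/2)^2 + (-29/2)^2) = sqrt(2523/4 + 841/4) = sqrt(841) = 29
θ = arctan(b/a) = arctan(-14.5/-25.1147) (quadrant-adjusted) = 210°
z = 29(cos 210° + i sin 210°)


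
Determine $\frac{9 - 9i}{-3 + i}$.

Multiply numerator and denominator by conjugate (-3 - i):
= (9 - 9i)(-3 - i) / ((-3)^2 + 1^2)
= (-36 + 18i) / 10
Divide through by 2: (-18 + 9i) / 5
= -18/5 + (9/5)i


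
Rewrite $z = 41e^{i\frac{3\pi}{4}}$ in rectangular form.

a = r cos θ = 41 * -sqrt(2)/2 = -41*sqrt(2)/2
b = r sin θ = 41 * sqrt(2)/2 = 41*sqrt(2)/2
z = -41*sqrt(2)/2 + (41*sqrt(2)/2)i


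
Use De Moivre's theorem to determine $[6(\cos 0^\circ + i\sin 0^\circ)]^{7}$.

By De Moivre: z^n = r^n(cos(nθ) + i sin(nθ))
= 6^7(cos(7*0°) + i sin(7*0°))
= 279936(cos 0° + i sin 0°)
= 279936


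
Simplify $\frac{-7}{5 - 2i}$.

Multiply numerator and denominator by conjugate (5 + 2i):
= (-7)(5 + 2i) / (5^2 + (-2)^2)
= (-35 - 14i) / 29
= -35/29 - (14/29)i


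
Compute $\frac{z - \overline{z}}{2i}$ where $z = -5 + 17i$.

z - conjugate(z) = 2bi
(z - conjugate(z))/(2i) = 2bi/(2i) = b = 17


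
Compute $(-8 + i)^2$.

(a + bi)^2 = a^2 - b^2 + 2abi
= (-8)^2 - 1^2 + 2*(-8)*1i
= 63 - 16i


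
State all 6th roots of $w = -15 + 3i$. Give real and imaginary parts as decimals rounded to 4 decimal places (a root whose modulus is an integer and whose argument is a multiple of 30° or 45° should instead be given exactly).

|w| = sqrt(234) ≈ 15.297059, arg(w) ≈ 168.690068°
Root modulus = sqrt(234)^(1/6) ≈ 1.575559
Root arguments: θ_k = (arg(w) + 360°k)/6 for k = 0, 1, ..., 5
Compute each root as (root modulus)(cos θ_k + i sin θ_k) using full-precision intermediates, then round to 4 decimal places.
Roots: 1.3896 + 0.7425i, 0.0518 + 1.5747i, -1.3378 + 0.8322i, -1.3896 - 0.7425i, -0.0518 - 1.5747i, 1.3378 - 0.8322i


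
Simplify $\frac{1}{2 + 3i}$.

Multiply numerator and denominator by conjugate (2 - 3i):
= (1)(2 - 3i) / (2^2 + 3^2)
= (2 - 3i) / 13
= 2/13 - (3/13)i


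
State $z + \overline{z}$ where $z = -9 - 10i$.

z + conjugate(z) = (a + bi) + (a - bi) = 2a
= 2 * (-9) = -18


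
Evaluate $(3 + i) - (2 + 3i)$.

(3 - 2) + (1 - 3)i = 1 - 2i


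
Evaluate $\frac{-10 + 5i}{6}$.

Divisor is real, so divide each part by 6:
= -5/3 + (5/6)i


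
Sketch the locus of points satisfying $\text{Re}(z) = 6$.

Re(z) = x where z = x + yi; the equation x = 6 is satisfied by all points with that x-coordinate
Locus: Vertical line x = 6


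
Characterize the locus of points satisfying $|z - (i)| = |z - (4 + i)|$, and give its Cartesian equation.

|z - z1| = |z - z2| means z is equidistant from z1 and z2,
i.e. the perpendicular bisector of the segment from (0, 1) to (4, 1) (midpoint (2, 1)).
With z = x + yi, square both sides:
(x - 0)^2 + (y - 1)^2 = (x - 4)^2 + (y - 1)^2
The x^2 and y^2 terms cancel: 8x + 0y = 17 - 1 = 16
Simplify: x = 2
Locus: Perpendicular bisector of the segment from (0, 1) to (4, 1): the line x = 2


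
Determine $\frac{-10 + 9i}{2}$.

Divisor is real, so divide each part by 2:
= -5 + (9/2)i


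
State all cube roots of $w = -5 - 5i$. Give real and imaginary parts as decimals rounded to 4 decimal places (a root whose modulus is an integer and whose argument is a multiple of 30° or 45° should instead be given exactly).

|w| = sqrt(50) ≈ 7.071068, arg(w) = 225°
Root modulus = sqrt(50)^(1/3) ≈ 1.919383
Root arguments: θ_k = (225° + 360°k)/3 for k = 0, 1, ..., 2
Compute each root as (root modulus)(cos θ_k + i sin θ_k) using full-precision intermediates, then round to 4 decimal places.
Roots: 0.4968 + 1.8540i, -1.8540 - 0.4968i, 1.3572 - 1.3572i


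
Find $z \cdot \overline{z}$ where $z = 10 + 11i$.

z * conjugate(z) = |z|^2 = a^2 + b^2
= 10^2 + 11^2 = 221


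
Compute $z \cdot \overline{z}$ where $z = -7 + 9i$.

z * conjugate(z) = |z|^2 = a^2 + b^2
= (-7)^2 + 9^2 = 130


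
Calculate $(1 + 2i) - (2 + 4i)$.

(1 - 2) + (2 - 4)i = -1 - 2i


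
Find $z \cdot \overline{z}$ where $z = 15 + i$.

z * conjugate(z) = |z|^2 = a^2 + b^2
= 15^2 + 1^2 = 226


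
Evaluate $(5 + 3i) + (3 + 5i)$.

(5 + 3) + (3 + 5)i = 8 + 8i


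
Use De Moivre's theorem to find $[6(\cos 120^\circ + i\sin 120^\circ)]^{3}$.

By De Moivre: z^n = r^n(cos(nθ) + i sin(nθ))
= 6^3(cos(3*120°) + i sin(3*120°))
= 216(cos 0° + i sin 0°)
= 216


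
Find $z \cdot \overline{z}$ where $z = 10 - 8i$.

z * conjugate(z) = |z|^2 = a^2 + b^2
= 10^2 + (-8)^2 = 164


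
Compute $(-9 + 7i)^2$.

(a + bi)^2 = a^2 - b^2 + 2abi
= (-9)^2 - 7^2 + 2*(-9)*7i
= 32 - 126i


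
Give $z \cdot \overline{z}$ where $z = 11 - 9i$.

z * conjugate(z) = |z|^2 = a^2 + b^2
= 11^2 + (-9)^2 = 202


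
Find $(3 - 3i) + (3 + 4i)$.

(3 + 3) + (-3 + 4)i = 6 + i


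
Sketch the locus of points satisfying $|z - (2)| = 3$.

|z - z0| = r describes a circle centered at z0 with radius r
Here z0 = 2 and r = 3
Locus: Circle centered at (2, 0) with radius 3


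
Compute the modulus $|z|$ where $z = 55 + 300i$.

|z| = sqrt(a^2 + b^2) = sqrt(55^2 + 300^2) = sqrt(93025) = 305


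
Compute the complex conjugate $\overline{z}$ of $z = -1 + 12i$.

If z = a + bi, then conjugate(z) = a - bi
conjugate(-1 + 12i) = -1 - 12i


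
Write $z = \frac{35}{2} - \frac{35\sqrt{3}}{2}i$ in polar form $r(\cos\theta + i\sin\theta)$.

r = |z| = sqrt(a^2 + b^2) = sqrt((35/2)^2 + (-35*sqrt(3)/2)^2) = sqrt(1225/4 + 3675/4) = sqrt(1225) = 35
θ = arctan(b/a) = arctan(-30.3109/17.5) (quadrant-adjusted) = 300°
z = 35(cos 300° + i sin 300°)


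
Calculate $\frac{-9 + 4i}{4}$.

Divisor is real, so divide each part by 4:
= -9/4 + i


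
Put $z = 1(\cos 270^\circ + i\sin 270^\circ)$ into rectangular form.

a = r cos θ = 1 * 0 = 0
b = r sin θ = 1 * -1 = -1
z = -i


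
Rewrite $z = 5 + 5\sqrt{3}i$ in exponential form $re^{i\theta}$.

r = |z| = sqrt((5)^2 + (5*sqrt(3))^2) = sqrt(25 + 75) = sqrt(100) = 10
θ = arctan(b/a) = arctan(8.6603/5) (quadrant-adjusted) = 60° = π/3
z = 10e^(i*π/3)


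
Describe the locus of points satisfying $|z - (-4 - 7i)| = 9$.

|z - z0| = r describes a circle centered at z0 with radius r
Here z0 = -4 - 7i and r = 9
Locus: Circle centered at (-4, -7) with radius 9


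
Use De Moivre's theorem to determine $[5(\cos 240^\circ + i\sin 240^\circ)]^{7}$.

By De Moivre: z^n = r^n(cos(nθ) + i sin(nθ))
= 5^7(cos(7*240°) + i sin(7*240°))
= 78125(cos 240° + i sin 240°)
= -78125/2 - (78125*sqrt(3)/2)i


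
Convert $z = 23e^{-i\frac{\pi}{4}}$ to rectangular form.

a = r cos θ = 23 * sqrt(2)/2 = 23*sqrt(2)/2
b = r sin θ = 23 * -sqrt(2)/2 = -23*sqrt(2)/2
z = 23*sqrt(2)/2 - (23*sqrt(2)/2)i


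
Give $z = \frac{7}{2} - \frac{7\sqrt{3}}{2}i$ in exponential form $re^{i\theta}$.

r = |z| = sqrt((7/2)^2 + (-7*sqrt(3)/2)^2) = sqrt(49/4 + 147/4) = sqrt(49) = 7
θ = arctan(b/a) = arctan(-6.0622/3.5) (quadrant-adjusted) = -60° = -π/3
z = 7e^(-i*π/3)


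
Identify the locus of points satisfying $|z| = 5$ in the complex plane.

|z| = 5 means sqrt(x^2 + y^2) = 5
This is a circle of radius 5 centered at the origin


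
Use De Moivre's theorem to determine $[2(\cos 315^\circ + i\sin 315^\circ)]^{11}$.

By De Moivre: z^n = r^n(cos(nθ) + i sin(nθ))
= 2^11(cos(11*315°) + i sin(11*315°))
= 2048(cos 225° + i sin 225°)
= -1024*sqrt(2) - 1024*sqrt(2)i


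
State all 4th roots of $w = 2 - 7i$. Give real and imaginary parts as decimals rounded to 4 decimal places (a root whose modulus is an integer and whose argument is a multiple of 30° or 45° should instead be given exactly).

|w| = sqrt(53) ≈ 7.280110, arg(w) ≈ 285.945396°
Root modulus = sqrt(53)^(1/4) ≈ 1.642610
Root arguments: θ_k = (arg(w) + 360°k)/4 for k = 0, 1, ..., 3
Compute each root as (root modulus)(cos θ_k + i sin θ_k) using full-precision intermediates, then round to 4 decimal places.
Roots: 0.5216 + 1.5576i, -1.5576 + 0.5216i, -0.5216 - 1.5576i, 1.5576 - 0.5216i


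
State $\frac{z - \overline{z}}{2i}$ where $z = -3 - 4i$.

z - conjugate(z) = 2bi
(z - conjugate(z))/(2i) = 2bi/(2i) = b = -4
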